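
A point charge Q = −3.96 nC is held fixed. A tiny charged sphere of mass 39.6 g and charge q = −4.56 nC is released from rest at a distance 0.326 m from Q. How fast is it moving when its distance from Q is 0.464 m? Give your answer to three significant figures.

Only the electrostatic force acts, so mechanical energy is conserved: ½mv² = U₁ − U₂ = kQq(1/r₁ − 1/r₂).
U₁ − U₂ = (8.99×10⁹ N·m²/C²)(-3.96×10⁻⁹ C)(-4.56×10⁻⁹ C)(1/0.326 − 1/0.464) = 1.48×10⁻⁷ J.
v = √(2·1.48×10⁻⁷/0.0396) = 2.73×10⁻³ m/s.

2.73×10⁻³ m/s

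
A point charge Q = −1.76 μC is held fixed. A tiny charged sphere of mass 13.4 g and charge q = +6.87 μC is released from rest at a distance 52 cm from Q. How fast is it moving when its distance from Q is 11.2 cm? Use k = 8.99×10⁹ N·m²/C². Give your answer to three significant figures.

Only the electrostatic force acts, so mechanical energy is conserved: ½mv² = U₁ − U₂ = kQq(1/r₁ − 1/r₂).
U₁ − U₂ = (8.99×10⁹ N·m²/C²)(-1.76×10⁻⁶ C)(6.87×10⁻⁶ C)(1/0.520 − 1/0.112) = 0.761 J.
v = √(2·0.761/0.0134) = 10.7 m/s.

10.7 m/s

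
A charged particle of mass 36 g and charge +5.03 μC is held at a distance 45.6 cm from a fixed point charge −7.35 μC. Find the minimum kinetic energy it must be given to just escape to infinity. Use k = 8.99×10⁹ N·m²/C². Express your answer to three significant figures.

To just escape, total mechanical energy must reach zero at infinity: ½mv²_min + U = 0, so ½mv²_min = −U = |kQq|/r.
|U| = |kQq|/r = (8.99×10⁹ N·m²/C²)(7.35×10⁻⁶)(5.03×10⁻⁶)/(0.456) = 0.729 J.

0.729 J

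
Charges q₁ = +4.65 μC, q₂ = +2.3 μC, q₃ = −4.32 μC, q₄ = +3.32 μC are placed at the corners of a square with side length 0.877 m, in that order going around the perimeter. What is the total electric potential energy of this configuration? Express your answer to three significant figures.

-0.0712 J

The assembly work is the sum of pairwise potential energies, U = Σ_{i<j} kqᵢqⱼ/rᵢⱼ.
The four side pairs have separation 0.877 m and the two diagonal pairs 1.24 m.
Summing all 6 pair terms gives U = -0.0712 J.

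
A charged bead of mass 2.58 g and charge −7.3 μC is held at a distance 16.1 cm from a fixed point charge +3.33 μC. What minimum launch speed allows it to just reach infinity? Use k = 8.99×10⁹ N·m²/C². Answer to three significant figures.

To just escape, total mechanical energy must reach zero at infinity: ½mv²_min + U = 0, so ½mv²_min = −U = |kQq|/r.
|U| = |kQq|/r = (8.99×10⁹ N·m²/C²)(3.33×10⁻⁶)(7.30×10⁻⁶)/(0.161) = 1.36 J.
v_min = √(2|U|/m) = √(2·1.36/2.58×10⁻³) = 32.4 m/s.

32.4 m/s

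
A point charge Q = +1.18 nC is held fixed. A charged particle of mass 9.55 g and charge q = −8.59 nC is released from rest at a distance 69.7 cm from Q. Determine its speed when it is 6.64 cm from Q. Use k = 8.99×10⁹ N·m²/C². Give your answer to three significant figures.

0.0161 m/s

Only the electrostatic force acts, so mechanical energy is conserved: ½mv² = U₁ − U₂ = kQq(1/r₁ − 1/r₂).
U₁ − U₂ = (8.99×10⁹ N·m²/C²)(1.18×10⁻⁹ C)(-8.59×10⁻⁹ C)(1/0.697 − 1/0.0664) = 1.24×10⁻⁶ J.
v = √(2·1.24×10⁻⁶/9.55×10⁻³) = 0.0161 m/s.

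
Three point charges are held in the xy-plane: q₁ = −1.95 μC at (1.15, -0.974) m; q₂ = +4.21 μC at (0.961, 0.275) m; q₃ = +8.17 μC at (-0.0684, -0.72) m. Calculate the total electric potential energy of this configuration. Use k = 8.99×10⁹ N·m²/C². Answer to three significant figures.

0.0425 J

The work to assemble the configuration equals its total potential energy, U = Σ kqᵢqⱼ/rᵢⱼ over all pairs.
Pair separations: r₁₂ = 1.26 m, r₁₃ = 1.24 m, r₂₃ = 1.43 m.
U = (-0.0584) + (-0.115) + (0.216) = 0.0425 J.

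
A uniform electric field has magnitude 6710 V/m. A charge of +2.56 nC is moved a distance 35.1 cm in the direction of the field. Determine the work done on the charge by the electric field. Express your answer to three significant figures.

The potential change for a displacement 35.1 cm in the direction of the field is ΔV = −Ed = -2360 V.
W_field = −qΔV = 6.03×10⁻⁶ J.

6.03×10⁻⁶ J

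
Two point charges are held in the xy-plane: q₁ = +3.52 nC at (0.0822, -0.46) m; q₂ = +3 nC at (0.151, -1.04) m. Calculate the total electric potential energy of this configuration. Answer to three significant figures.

1.63×10⁻⁷ J

The assembly work is the sum of pairwise potential energies, U = Σ_{i<j} kqᵢqⱼ/rᵢⱼ.
Pair separations: r₁₂ = 0.584 m.
U = (1.63×10⁻⁷) = 1.63×10⁻⁷ J.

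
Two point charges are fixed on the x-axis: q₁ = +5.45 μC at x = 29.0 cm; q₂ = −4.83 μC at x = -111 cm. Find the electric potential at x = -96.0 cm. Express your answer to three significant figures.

The total potential is the scalar sum of each charge's contribution, V = Σ kqᵢ/rᵢ.
Distances from the field point to each charge: r₁ = 1.25 m, r₂ = 0.150 m.
V = k[(5.45×10⁻⁶)/(1.25) + (-4.83×10⁻⁶)/(0.150)] = -2.50×10⁵ V.

-2.50×10⁵ V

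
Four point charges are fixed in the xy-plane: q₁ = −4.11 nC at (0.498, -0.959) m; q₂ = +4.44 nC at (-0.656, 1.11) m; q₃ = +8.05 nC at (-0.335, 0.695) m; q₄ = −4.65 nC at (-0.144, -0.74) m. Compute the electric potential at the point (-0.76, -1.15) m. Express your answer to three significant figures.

Electric potential is a scalar, so the contributions from each charge add algebraically: V = Σ kqᵢ/rᵢ.
Distances from the field point to each charge: r₁ = 1.27 m, r₂ = 2.26 m, r₃ = 1.89 m, r₄ = 0.740 m.
V = k[(-4.11×10⁻⁹)/(1.27) + (4.44×10⁻⁹)/(2.26) + (8.05×10⁻⁹)/(1.89) + (-4.65×10⁻⁹)/(0.740)] = -29.7 V.

-29.7 V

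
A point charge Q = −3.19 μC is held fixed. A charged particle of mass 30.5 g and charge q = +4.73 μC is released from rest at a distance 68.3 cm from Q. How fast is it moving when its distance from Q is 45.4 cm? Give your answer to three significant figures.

2.56 m/s

Only the electrostatic force acts, so mechanical energy is conserved: ½mv² = U₁ − U₂ = kQq(1/r₁ − 1/r₂).
U₁ − U₂ = (8.99×10⁹ N·m²/C²)(-3.19×10⁻⁶ C)(4.73×10⁻⁶ C)(1/0.683 − 1/0.454) = 0.100 J.
v = √(2·0.100/0.0305) = 2.56 m/s.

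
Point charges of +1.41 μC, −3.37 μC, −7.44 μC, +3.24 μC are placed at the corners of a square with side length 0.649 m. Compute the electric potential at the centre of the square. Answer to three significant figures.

The total potential is the scalar sum of each charge's contribution, V = Σ kqᵢ/rᵢ.
The distance from each corner to the centre is a√2/2 = 0.459 m.
V = k[(1.41×10⁻⁶)/(0.459) + (-3.37×10⁻⁶)/(0.459) + (-7.44×10⁻⁶)/(0.459) + (3.24×10⁻⁶)/(0.459)] = -1.21×10⁵ V.

-1.21×10⁵ V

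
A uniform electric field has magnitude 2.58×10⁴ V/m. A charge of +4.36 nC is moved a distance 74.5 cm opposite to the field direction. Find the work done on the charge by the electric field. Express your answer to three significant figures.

-8.38×10⁻⁵ J

The potential change for a displacement 74.5 cm opposite to the field direction is ΔV = +Ed = 1.92×10⁴ V.
W_field = −qΔV = -8.38×10⁻⁵ J.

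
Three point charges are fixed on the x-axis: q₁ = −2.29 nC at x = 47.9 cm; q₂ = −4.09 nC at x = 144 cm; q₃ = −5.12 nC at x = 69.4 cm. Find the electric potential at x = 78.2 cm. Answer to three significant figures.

-647 V

Electric potential is a scalar, so the contributions from each charge add algebraically: V = Σ kqᵢ/rᵢ.
Distances from the field point to each charge: r₁ = 0.303 m, r₂ = 0.658 m, r₃ = 0.0880 m.
V = k[(-2.29×10⁻⁹)/(0.303) + (-4.09×10⁻⁹)/(0.658) + (-5.12×10⁻⁹)/(0.0880)] = -647 V.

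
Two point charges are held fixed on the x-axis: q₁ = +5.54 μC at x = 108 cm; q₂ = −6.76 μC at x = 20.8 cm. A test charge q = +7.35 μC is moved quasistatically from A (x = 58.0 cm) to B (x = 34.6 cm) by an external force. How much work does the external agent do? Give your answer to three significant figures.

For quasistatic motion the external work equals the change in potential energy: W_ext = qΔV = q(V_B − V_A).
At A: distances to the source charges are 0.500 m, 0.372 m; V_A = Σ kqᵢ/rᵢ = -6.38×10⁴ V.
At B: distances to the source charges are 0.734 m, 0.138 m; V_B = Σ kqᵢ/rᵢ = -3.73×10⁵ V.
ΔV = V_B − V_A = -3.09×10⁵ V.
W_ext = qΔV = (7.35×10⁻⁶ C)(-3.09×10⁵ V) = -2.27 J.

-2.27 J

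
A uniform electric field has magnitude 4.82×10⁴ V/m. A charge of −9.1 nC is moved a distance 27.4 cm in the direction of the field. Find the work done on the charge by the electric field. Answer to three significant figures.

-1.20×10⁻⁴ J

The potential change for a displacement 27.4 cm in the direction of the field is ΔV = −Ed = -1.32×10⁴ V.
W_field = −qΔV = -1.20×10⁻⁴ J.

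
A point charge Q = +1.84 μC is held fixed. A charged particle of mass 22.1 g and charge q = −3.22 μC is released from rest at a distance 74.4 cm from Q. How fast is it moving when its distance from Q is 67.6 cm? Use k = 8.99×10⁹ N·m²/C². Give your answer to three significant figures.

Only the electrostatic force acts, so mechanical energy is conserved: ½mv² = U₁ − U₂ = kQq(1/r₁ − 1/r₂).
U₁ − U₂ = (8.99×10⁹ N·m²/C²)(1.84×10⁻⁶ C)(-3.22×10⁻⁶ C)(1/0.744 − 1/0.676) = 7.20×10⁻³ J.
v = √(2·7.20×10⁻³/0.0221) = 0.807 m/s.

0.807 m/s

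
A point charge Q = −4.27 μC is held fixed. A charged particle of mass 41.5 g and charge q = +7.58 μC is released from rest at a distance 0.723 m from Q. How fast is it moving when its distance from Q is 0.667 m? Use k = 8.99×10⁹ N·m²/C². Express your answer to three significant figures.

Only the electrostatic force acts, so mechanical energy is conserved: ½mv² = U₁ − U₂ = kQq(1/r₁ − 1/r₂).
U₁ − U₂ = (8.99×10⁹ N·m²/C²)(-4.27×10⁻⁶ C)(7.58×10⁻⁶ C)(1/0.723 − 1/0.667) = 0.0338 J.
v = √(2·0.0338/0.0415) = 1.28 m/s.

1.28 m/s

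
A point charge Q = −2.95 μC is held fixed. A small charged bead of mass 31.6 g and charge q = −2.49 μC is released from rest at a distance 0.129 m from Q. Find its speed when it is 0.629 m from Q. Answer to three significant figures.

Only the electrostatic force acts, so mechanical energy is conserved: ½mv² = U₁ − U₂ = kQq(1/r₁ − 1/r₂).
U₁ − U₂ = (8.99×10⁹ N·m²/C²)(-2.95×10⁻⁶ C)(-2.49×10⁻⁶ C)(1/0.129 − 1/0.629) = 0.407 J.
v = √(2·0.407/0.0316) = 5.07 m/s.

5.07 m/s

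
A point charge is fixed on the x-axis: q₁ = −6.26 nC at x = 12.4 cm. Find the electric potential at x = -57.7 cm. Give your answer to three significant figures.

-80.3 V

The total potential is the scalar sum of each charge's contribution, V = Σ kqᵢ/rᵢ.
V = k[(-6.26×10⁻⁹)/(0.701)] = -80.3 V.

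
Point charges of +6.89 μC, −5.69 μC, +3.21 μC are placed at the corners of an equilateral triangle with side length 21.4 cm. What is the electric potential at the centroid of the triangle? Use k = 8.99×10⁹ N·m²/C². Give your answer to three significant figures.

3.21×10⁵ V

Electric potential is a scalar, so the contributions from each charge add algebraically: V = Σ kqᵢ/rᵢ.
The distance from each vertex to the centroid is a/√3 = 0.124 m.
V = k[(6.89×10⁻⁶)/(0.124) + (-5.69×10⁻⁶)/(0.124) + (3.21×10⁻⁶)/(0.124)] = 3.21×10⁵ V.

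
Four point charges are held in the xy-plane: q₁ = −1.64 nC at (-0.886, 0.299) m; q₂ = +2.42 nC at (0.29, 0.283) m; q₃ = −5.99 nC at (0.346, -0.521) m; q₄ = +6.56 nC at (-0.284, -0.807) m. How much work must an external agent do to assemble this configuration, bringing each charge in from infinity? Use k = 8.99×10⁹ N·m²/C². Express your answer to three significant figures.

-6.04×10⁻⁷ J

The work to assemble the configuration equals its total potential energy, U = Σ kqᵢqⱼ/rᵢⱼ over all pairs.
Pair separations: r₁₂ = 1.18 m, r₁₃ = 1.48 m, r₁₄ = 1.26 m, r₂₃ = 0.806 m, r₂₄ = 1.23 m, r₃₄ = 0.692 m.
Summing all 6 pair terms gives U = -6.04×10⁻⁷ J.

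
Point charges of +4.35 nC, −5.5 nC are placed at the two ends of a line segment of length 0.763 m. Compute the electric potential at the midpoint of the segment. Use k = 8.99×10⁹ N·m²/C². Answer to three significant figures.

-27.1 V

Electric potential is a scalar, so the contributions from each charge add algebraically: V = Σ kqᵢ/rᵢ.
Each charge is 0.382 m from the midpoint.
V = k[(4.35×10⁻⁹)/(0.382) + (-5.50×10⁻⁹)/(0.382)] = -27.1 V.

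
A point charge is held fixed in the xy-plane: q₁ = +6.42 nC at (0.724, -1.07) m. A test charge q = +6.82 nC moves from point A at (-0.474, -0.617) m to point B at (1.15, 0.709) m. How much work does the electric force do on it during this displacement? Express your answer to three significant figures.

9.22×10⁻⁸ J

The work done by the electric force is W_field = −ΔU = −q(V_B − V_A) = q(V_A − V_B).
At A: distance to the source charge is 1.28 m; V_A = kq₁/r = 45.1 V.
At B: distance to the source charge is 1.83 m; V_B = kq₁/r = 31.6 V.
ΔV = V_B − V_A = -13.5 V.
W_field = −qΔV = −(6.82×10⁻⁹ C)(-13.5 V) = 9.22×10⁻⁸ J.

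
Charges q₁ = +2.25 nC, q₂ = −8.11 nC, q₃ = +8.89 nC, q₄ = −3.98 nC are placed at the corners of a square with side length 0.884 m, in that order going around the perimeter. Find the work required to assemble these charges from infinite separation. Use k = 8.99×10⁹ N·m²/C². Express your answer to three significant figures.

The assembly work is the sum of pairwise potential energies, U = Σ_{i<j} kqᵢqⱼ/rᵢⱼ.
The four side pairs have separation 0.884 m and the two diagonal pairs 1.25 m.
Summing all 6 pair terms gives U = -9.94×10⁻⁷ J.

-9.94×10⁻⁷ J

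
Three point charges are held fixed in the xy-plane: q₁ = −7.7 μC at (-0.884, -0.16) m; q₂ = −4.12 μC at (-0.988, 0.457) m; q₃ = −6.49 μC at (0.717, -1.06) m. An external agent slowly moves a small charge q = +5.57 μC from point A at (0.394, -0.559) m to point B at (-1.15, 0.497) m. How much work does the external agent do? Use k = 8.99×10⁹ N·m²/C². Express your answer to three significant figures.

-0.961 J

For quasistatic motion the external work equals the change in potential energy: W_ext = qΔV = q(V_B − V_A).
At A: distances to the source charges are 1.34 m, 1.72 m, 0.596 m; V_A = Σ kqᵢ/rᵢ = -1.71×10⁵ V.
At B: distances to the source charges are 0.709 m, 0.167 m, 2.43 m; V_B = Σ kqᵢ/rᵢ = -3.44×10⁵ V.
ΔV = V_B − V_A = -1.72×10⁵ V.
W_ext = qΔV = (5.57×10⁻⁶ C)(-1.72×10⁵ V) = -0.961 J.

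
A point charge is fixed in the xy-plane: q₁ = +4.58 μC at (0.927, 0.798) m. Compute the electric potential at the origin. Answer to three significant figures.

The total potential is the scalar sum of each charge's contribution, V = Σ kqᵢ/rᵢ.
Distances from the field point to each charge: r₁ = 1.22 m.
V = k[(4.58×10⁻⁶)/(1.22)] = 3.37×10⁴ V.

3.37×10⁴ V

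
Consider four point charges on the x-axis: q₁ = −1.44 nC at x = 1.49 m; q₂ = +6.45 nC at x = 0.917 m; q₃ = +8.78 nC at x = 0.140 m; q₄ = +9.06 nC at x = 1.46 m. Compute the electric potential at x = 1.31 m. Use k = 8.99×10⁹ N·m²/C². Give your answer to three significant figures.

686 V

The total potential is the scalar sum of each charge's contribution, V = Σ kqᵢ/rᵢ.
Distances from the field point to each charge: r₁ = 0.180 m, r₂ = 0.393 m, r₃ = 1.17 m, r₄ = 0.150 m.
V = k[(-1.44×10⁻⁹)/(0.180) + (6.45×10⁻⁹)/(0.393) + (8.78×10⁻⁹)/(1.17) + (9.06×10⁻⁹)/(0.150)] = 686 V.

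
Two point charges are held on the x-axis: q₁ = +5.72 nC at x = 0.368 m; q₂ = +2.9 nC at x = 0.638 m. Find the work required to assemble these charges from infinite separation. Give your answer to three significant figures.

The assembly work is the sum of pairwise potential energies, U = Σ_{i<j} kqᵢqⱼ/rᵢⱼ.
Pair separations: r₁₂ = 0.270 m.
U = (5.52×10⁻⁷) = 5.52×10⁻⁷ J.

5.52×10⁻⁷ J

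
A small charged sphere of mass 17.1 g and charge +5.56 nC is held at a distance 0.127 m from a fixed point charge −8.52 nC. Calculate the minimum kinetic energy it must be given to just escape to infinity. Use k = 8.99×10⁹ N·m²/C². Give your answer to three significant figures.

To just escape, total mechanical energy must reach zero at infinity: ½mv²_min + U = 0, so ½mv²_min = −U = |kQq|/r.
|U| = |kQq|/r = (8.99×10⁹ N·m²/C²)(8.52×10⁻⁹)(5.56×10⁻⁹)/(0.127) = 3.35×10⁻⁶ J.

3.35×10⁻⁶ J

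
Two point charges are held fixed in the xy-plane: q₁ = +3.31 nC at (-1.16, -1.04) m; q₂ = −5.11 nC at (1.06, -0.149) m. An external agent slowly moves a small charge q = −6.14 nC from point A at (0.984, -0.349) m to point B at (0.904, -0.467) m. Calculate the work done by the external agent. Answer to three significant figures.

-5.26×10⁻⁷ J

For quasistatic motion the external work equals the change in potential energy: W_ext = qΔV = q(V_B − V_A).
At A: distances to the source charges are 2.25 m, 0.214 m; V_A = Σ kqᵢ/rᵢ = -202 V.
At B: distances to the source charges are 2.14 m, 0.354 m; V_B = Σ kqᵢ/rᵢ = -116 V.
ΔV = V_B − V_A = 85.7 V.
W_ext = qΔV = (-6.14×10⁻⁹ C)(85.7 V) = -5.26×10⁻⁷ J.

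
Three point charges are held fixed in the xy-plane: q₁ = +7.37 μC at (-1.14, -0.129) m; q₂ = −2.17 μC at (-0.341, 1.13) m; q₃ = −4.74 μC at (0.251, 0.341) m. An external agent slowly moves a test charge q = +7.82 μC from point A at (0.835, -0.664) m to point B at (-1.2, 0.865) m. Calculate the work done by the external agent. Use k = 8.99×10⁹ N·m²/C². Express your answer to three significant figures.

For quasistatic motion the external work equals the change in potential energy: W_ext = qΔV = q(V_B − V_A).
At A: distances to the source charges are 2.05 m, 2.15 m, 1.16 m; V_A = Σ kqᵢ/rᵢ = -1.34×10⁴ V.
At B: distances to the source charges are 0.996 m, 0.899 m, 1.54 m; V_B = Σ kqᵢ/rᵢ = 1.72×10⁴ V.
ΔV = V_B − V_A = 3.06×10⁴ V.
W_ext = qΔV = (7.82×10⁻⁶ C)(3.06×10⁴ V) = 0.239 J.

0.239 J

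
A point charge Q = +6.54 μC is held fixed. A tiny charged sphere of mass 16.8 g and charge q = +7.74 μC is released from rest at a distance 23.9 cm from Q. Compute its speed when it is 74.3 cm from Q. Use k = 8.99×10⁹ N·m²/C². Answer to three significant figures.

Only the electrostatic force acts, so mechanical energy is conserved: ½mv² = U₁ − U₂ = kQq(1/r₁ − 1/r₂).
U₁ − U₂ = (8.99×10⁹ N·m²/C²)(6.54×10⁻⁶ C)(7.74×10⁻⁶ C)(1/0.239 − 1/0.743) = 1.29 J.
v = √(2·1.29/0.0168) = 12.4 m/s.

12.4 m/s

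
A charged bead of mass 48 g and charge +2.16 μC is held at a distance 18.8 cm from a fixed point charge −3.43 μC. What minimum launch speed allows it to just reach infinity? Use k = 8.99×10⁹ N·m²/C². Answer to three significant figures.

3.84 m/s

To just escape, total mechanical energy must reach zero at infinity: ½mv²_min + U = 0, so ½mv²_min = −U = |kQq|/r.
|U| = |kQq|/r = (8.99×10⁹ N·m²/C²)(3.43×10⁻⁶)(2.16×10⁻⁶)/(0.188) = 0.354 J.
v_min = √(2|U|/m) = √(2·0.354/0.0480) = 3.84 m/s.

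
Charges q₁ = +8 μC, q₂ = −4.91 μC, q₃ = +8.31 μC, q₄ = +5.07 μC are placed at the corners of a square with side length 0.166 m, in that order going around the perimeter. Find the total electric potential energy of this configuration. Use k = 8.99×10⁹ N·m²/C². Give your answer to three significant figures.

The assembly work is the sum of pairwise potential energies, U = Σ_{i<j} kqᵢqⱼ/rᵢⱼ.
The four side pairs have separation 0.166 m and the two diagonal pairs 0.235 m.
Summing all 6 pair terms gives U = 1.73 J.

1.73 J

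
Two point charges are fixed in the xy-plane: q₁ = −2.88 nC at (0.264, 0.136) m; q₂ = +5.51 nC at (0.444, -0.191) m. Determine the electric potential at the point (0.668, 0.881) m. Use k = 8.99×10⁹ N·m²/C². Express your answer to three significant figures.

14.7 V

The total potential is the scalar sum of each charge's contribution, V = Σ kqᵢ/rᵢ.
Distances from the field point to each charge: r₁ = 0.847 m, r₂ = 1.10 m.
V = k[(-2.88×10⁻⁹)/(0.847) + (5.51×10⁻⁹)/(1.10)] = 14.7 V.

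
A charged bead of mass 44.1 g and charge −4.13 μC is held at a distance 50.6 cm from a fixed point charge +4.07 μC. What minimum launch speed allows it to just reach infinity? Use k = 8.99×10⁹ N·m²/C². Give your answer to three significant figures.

3.68 m/s

To just escape, total mechanical energy must reach zero at infinity: ½mv²_min + U = 0, so ½mv²_min = −U = |kQq|/r.
|U| = |kQq|/r = (8.99×10⁹ N·m²/C²)(4.07×10⁻⁶)(4.13×10⁻⁶)/(0.506) = 0.299 J.
v_min = √(2|U|/m) = √(2·0.299/0.0441) = 3.68 m/s.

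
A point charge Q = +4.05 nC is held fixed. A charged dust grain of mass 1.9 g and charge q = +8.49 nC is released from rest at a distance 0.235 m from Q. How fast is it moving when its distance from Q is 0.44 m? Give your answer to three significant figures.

Only the electrostatic force acts, so mechanical energy is conserved: ½mv² = U₁ − U₂ = kQq(1/r₁ − 1/r₂).
U₁ − U₂ = (8.99×10⁹ N·m²/C²)(4.05×10⁻⁹ C)(8.49×10⁻⁹ C)(1/0.235 − 1/0.440) = 6.13×10⁻⁷ J.
v = √(2·6.13×10⁻⁷/1.90×10⁻³) = 0.0254 m/s.

0.0254 m/s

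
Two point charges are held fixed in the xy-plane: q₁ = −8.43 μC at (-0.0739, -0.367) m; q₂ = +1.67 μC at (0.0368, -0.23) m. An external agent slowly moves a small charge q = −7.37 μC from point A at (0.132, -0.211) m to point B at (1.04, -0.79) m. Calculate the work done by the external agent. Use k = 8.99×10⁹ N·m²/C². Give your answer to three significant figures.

-0.650 J

For quasistatic motion the external work equals the change in potential energy: W_ext = qΔV = q(V_B − V_A).
At A: distances to the source charges are 0.258 m, 0.0971 m; V_A = Σ kqᵢ/rᵢ = -1.39×10⁵ V.
At B: distances to the source charges are 1.19 m, 1.15 m; V_B = Σ kqᵢ/rᵢ = -5.05×10⁴ V.
ΔV = V_B − V_A = 8.82×10⁴ V.
W_ext = qΔV = (-7.37×10⁻⁶ C)(8.82×10⁴ V) = -0.650 J.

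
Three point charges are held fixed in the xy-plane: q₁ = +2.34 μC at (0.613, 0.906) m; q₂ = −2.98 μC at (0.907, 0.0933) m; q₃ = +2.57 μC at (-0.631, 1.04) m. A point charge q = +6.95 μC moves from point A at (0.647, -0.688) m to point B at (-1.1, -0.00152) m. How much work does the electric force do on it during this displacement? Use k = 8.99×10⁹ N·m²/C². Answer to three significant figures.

-0.183 J

The work done by the electric force is W_field = −ΔU = −q(V_B − V_A) = q(V_A − V_B).
At A: distances to the source charges are 1.59 m, 0.823 m, 2.15 m; V_A = Σ kqᵢ/rᵢ = -8590 V.
At B: distances to the source charges are 1.94 m, 2.01 m, 1.14 m; V_B = Σ kqᵢ/rᵢ = 1.77×10⁴ V.
ΔV = V_B − V_A = 2.63×10⁴ V.
W_field = −qΔV = −(6.95×10⁻⁶ C)(2.63×10⁴ V) = -0.183 J.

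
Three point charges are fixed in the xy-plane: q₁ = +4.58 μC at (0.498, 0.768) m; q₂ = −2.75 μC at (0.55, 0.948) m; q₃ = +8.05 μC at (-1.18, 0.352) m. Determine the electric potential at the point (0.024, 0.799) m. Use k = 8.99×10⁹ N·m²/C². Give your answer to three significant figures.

Electric potential is a scalar, so the contributions from each charge add algebraically: V = Σ kqᵢ/rᵢ.
Distances from the field point to each charge: r₁ = 0.475 m, r₂ = 0.547 m, r₃ = 1.28 m.
V = k[(4.58×10⁻⁶)/(0.475) + (-2.75×10⁻⁶)/(0.547) + (8.05×10⁻⁶)/(1.28)] = 9.78×10⁴ V.

9.78×10⁴ V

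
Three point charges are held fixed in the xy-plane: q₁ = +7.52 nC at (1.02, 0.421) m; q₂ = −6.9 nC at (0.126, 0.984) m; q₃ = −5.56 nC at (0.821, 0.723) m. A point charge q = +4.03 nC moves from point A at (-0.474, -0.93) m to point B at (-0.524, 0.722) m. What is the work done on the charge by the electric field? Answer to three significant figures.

2.48×10⁻⁷ J

The work done by the electric force is W_field = −ΔU = −q(V_B − V_A) = q(V_A − V_B).
At A: distances to the source charges are 2.01 m, 2.01 m, 2.10 m; V_A = Σ kqᵢ/rᵢ = -21.2 V.
At B: distances to the source charges are 1.57 m, 0.701 m, 1.35 m; V_B = Σ kqᵢ/rᵢ = -82.7 V.
ΔV = V_B − V_A = -61.5 V.
W_field = −qΔV = −(4.03×10⁻⁹ C)(-61.5 V) = 2.48×10⁻⁷ J.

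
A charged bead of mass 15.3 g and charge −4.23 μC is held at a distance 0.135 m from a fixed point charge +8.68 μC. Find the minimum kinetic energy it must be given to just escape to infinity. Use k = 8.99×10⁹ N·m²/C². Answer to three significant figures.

2.45 J

To just escape, total mechanical energy must reach zero at infinity: ½mv²_min + U = 0, so ½mv²_min = −U = |kQq|/r.
|U| = |kQq|/r = (8.99×10⁹ N·m²/C²)(8.68×10⁻⁶)(4.23×10⁻⁶)/(0.135) = 2.45 J.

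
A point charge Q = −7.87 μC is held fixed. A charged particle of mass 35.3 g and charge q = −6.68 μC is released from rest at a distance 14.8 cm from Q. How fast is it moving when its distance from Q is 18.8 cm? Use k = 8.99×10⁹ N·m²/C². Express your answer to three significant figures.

6.20 m/s

Only the electrostatic force acts, so mechanical energy is conserved: ½mv² = U₁ − U₂ = kQq(1/r₁ − 1/r₂).
U₁ − U₂ = (8.99×10⁹ N·m²/C²)(-7.87×10⁻⁶ C)(-6.68×10⁻⁶ C)(1/0.148 − 1/0.188) = 0.679 J.
v = √(2·0.679/0.0353) = 6.20 m/s.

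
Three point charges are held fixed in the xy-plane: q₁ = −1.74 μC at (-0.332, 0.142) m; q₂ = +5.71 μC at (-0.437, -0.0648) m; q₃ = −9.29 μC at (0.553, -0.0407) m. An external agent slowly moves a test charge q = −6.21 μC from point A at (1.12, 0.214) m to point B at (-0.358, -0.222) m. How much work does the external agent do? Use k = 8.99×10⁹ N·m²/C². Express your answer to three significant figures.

For quasistatic motion the external work equals the change in potential energy: W_ext = qΔV = q(V_B − V_A).
At A: distances to the source charges are 1.45 m, 1.58 m, 0.622 m; V_A = Σ kqᵢ/rᵢ = -1.13×10⁵ V.
At B: distances to the source charges are 0.365 m, 0.176 m, 0.929 m; V_B = Σ kqᵢ/rᵢ = 1.59×10⁵ V.
ΔV = V_B − V_A = 2.72×10⁵ V.
W_ext = qΔV = (-6.21×10⁻⁶ C)(2.72×10⁵ V) = -1.69 J.

-1.69 J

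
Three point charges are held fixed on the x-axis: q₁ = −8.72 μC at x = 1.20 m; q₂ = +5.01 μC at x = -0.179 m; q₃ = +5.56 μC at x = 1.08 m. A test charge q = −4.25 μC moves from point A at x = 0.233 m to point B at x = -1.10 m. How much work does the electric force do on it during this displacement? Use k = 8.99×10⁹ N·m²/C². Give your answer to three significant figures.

The work done by the electric force is W_field = −ΔU = −q(V_B − V_A) = q(V_A − V_B).
At A: distances to the source charges are 0.967 m, 0.412 m, 0.847 m; V_A = Σ kqᵢ/rᵢ = 8.73×10⁴ V.
At B: distances to the source charges are 2.30 m, 0.921 m, 2.18 m; V_B = Σ kqᵢ/rᵢ = 3.77×10⁴ V.
ΔV = V_B − V_A = -4.95×10⁴ V.
W_field = −qΔV = −(-4.25×10⁻⁶ C)(-4.95×10⁴ V) = -0.210 J.

-0.210 J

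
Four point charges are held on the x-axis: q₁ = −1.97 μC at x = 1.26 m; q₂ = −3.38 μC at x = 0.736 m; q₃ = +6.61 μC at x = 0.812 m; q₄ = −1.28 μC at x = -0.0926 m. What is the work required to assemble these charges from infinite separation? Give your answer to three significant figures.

-2.81 J

The work to assemble the configuration equals its total potential energy, U = Σ kqᵢqⱼ/rᵢⱼ over all pairs.
Pair separations: r₁₂ = 0.524 m, r₁₃ = 0.448 m, r₁₄ = 1.35 m, r₂₃ = 0.0760 m, r₂₄ = 0.829 m, r₃₄ = 0.905 m.
Summing all 6 pair terms gives U = -2.81 J.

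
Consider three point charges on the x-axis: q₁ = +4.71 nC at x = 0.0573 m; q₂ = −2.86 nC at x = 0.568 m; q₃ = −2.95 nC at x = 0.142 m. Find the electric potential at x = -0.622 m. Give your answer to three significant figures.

6.01 V

The total potential is the scalar sum of each charge's contribution, V = Σ kqᵢ/rᵢ.
Distances from the field point to each charge: r₁ = 0.679 m, r₂ = 1.19 m, r₃ = 0.764 m.
V = k[(4.71×10⁻⁹)/(0.679) + (-2.86×10⁻⁹)/(1.19) + (-2.95×10⁻⁹)/(0.764)] = 6.01 V.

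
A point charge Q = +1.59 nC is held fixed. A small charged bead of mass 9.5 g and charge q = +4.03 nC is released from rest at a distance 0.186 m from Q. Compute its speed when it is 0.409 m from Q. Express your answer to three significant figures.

5.96×10⁻³ m/s

Only the electrostatic force acts, so mechanical energy is conserved: ½mv² = U₁ − U₂ = kQq(1/r₁ − 1/r₂).
U₁ − U₂ = (8.99×10⁹ N·m²/C²)(1.59×10⁻⁹ C)(4.03×10⁻⁹ C)(1/0.186 − 1/0.409) = 1.69×10⁻⁷ J.
v = √(2·1.69×10⁻⁷/9.50×10⁻³) = 5.96×10⁻³ m/s.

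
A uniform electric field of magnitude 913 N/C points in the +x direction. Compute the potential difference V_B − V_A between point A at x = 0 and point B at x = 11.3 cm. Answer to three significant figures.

In a uniform field, potential decreases in the direction of E: V_B − V_A = −E·Δx.
V_B − V_A = −(913 V/m)(0.113 m) = -103 V.

-103 V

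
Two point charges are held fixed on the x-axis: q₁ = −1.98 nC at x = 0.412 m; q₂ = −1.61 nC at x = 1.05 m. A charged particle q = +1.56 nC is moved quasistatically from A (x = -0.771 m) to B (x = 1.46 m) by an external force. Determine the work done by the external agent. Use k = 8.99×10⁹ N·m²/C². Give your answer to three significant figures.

For quasistatic motion the external work equals the change in potential energy: W_ext = qΔV = q(V_B − V_A).
At A: distances to the source charges are 1.18 m, 1.82 m; V_A = Σ kqᵢ/rᵢ = -23.0 V.
At B: distances to the source charges are 1.05 m, 0.410 m; V_B = Σ kqᵢ/rᵢ = -52.3 V.
ΔV = V_B − V_A = -29.3 V.
W_ext = qΔV = (1.56×10⁻⁹ C)(-29.3 V) = -4.57×10⁻⁸ J.

-4.57×10⁻⁸ J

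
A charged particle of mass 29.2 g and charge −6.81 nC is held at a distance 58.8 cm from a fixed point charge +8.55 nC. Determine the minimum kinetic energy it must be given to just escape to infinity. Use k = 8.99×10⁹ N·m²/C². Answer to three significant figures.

8.90×10⁻⁷ J

To just escape, total mechanical energy must reach zero at infinity: ½mv²_min + U = 0, so ½mv²_min = −U = |kQq|/r.
|U| = |kQq|/r = (8.99×10⁹ N·m²/C²)(8.55×10⁻⁹)(6.81×10⁻⁹)/(0.588) = 8.90×10⁻⁷ J.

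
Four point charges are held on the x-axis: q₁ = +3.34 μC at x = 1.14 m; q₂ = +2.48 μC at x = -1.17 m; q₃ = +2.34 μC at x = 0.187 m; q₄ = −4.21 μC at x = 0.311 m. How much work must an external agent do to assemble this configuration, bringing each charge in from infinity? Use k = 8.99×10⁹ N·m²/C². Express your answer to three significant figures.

The assembly work is the sum of pairwise potential energies, U = Σ_{i<j} kqᵢqⱼ/rᵢⱼ.
Pair separations: r₁₂ = 2.31 m, r₁₃ = 0.953 m, r₁₄ = 0.829 m, r₂₃ = 1.36 m, r₂₄ = 1.48 m, r₃₄ = 0.124 m.
Summing all 6 pair terms gives U = -0.786 J.

-0.786 J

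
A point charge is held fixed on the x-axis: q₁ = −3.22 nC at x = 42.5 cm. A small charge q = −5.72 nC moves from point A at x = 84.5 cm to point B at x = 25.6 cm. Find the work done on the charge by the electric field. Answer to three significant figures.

The work done by the electric force is W_field = −ΔU = −q(V_B − V_A) = q(V_A − V_B).
At A: distance to the source charge is 0.420 m; V_A = kq₁/r = -68.9 V.
At B: distance to the source charge is 0.169 m; V_B = kq₁/r = -171 V.
ΔV = V_B − V_A = -102 V.
W_field = −qΔV = −(-5.72×10⁻⁹ C)(-102 V) = -5.86×10⁻⁷ J.

-5.86×10⁻⁷ J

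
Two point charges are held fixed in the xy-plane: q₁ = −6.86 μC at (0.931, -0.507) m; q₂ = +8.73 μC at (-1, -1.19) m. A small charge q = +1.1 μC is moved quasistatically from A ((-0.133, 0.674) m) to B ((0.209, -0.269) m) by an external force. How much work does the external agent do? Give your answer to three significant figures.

-0.0318 J

For quasistatic motion the external work equals the change in potential energy: W_ext = qΔV = q(V_B − V_A).
At A: distances to the source charges are 1.59 m, 2.06 m; V_A = Σ kqᵢ/rᵢ = -620 V.
At B: distances to the source charges are 0.760 m, 1.52 m; V_B = Σ kqᵢ/rᵢ = -2.95×10⁴ V.
ΔV = V_B − V_A = -2.89×10⁴ V.
W_ext = qΔV = (1.10×10⁻⁶ C)(-2.89×10⁴ V) = -0.0318 J.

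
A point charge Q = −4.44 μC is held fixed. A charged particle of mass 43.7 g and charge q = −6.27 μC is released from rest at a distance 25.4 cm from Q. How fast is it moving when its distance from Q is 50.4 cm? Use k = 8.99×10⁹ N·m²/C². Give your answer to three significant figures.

Only the electrostatic force acts, so mechanical energy is conserved: ½mv² = U₁ − U₂ = kQq(1/r₁ − 1/r₂).
U₁ − U₂ = (8.99×10⁹ N·m²/C²)(-4.44×10⁻⁶ C)(-6.27×10⁻⁶ C)(1/0.254 − 1/0.504) = 0.489 J.
v = √(2·0.489/0.0437) = 4.73 m/s.

4.73 m/s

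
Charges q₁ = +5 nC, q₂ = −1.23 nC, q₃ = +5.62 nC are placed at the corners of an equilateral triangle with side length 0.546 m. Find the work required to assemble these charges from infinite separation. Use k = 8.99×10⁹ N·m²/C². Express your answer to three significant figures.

The assembly work is the sum of pairwise potential energies, U = Σ_{i<j} kqᵢqⱼ/rᵢⱼ.
All three pair separations equal the side length, 0.546 m.
U = (-1.01×10⁻⁷) + (4.63×10⁻⁷) + (-1.14×10⁻⁷) = 2.48×10⁻⁷ J.

2.48×10⁻⁷ J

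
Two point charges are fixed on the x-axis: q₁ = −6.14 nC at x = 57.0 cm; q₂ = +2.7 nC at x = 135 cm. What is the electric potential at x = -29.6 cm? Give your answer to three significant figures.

The total potential is the scalar sum of each charge's contribution, V = Σ kqᵢ/rᵢ.
Distances from the field point to each charge: r₁ = 0.866 m, r₂ = 1.65 m.
V = k[(-6.14×10⁻⁹)/(0.866) + (2.70×10⁻⁹)/(1.65)] = -49.0 V.

-49.0 V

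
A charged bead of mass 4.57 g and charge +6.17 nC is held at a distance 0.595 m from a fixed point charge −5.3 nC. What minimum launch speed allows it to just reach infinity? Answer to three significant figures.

To just escape, total mechanical energy must reach zero at infinity: ½mv²_min + U = 0, so ½mv²_min = −U = |kQq|/r.
|U| = |kQq|/r = (8.99×10⁹ N·m²/C²)(5.30×10⁻⁹)(6.17×10⁻⁹)/(0.595) = 4.94×10⁻⁷ J.
v_min = √(2|U|/m) = √(2·4.94×10⁻⁷/4.57×10⁻³) = 0.0147 m/s.

0.0147 m/s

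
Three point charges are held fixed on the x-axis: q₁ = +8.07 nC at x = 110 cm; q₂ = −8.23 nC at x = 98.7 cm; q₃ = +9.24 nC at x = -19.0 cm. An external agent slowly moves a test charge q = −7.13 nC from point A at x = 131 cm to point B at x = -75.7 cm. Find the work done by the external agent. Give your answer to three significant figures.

For quasistatic motion the external work equals the change in potential energy: W_ext = qΔV = q(V_B − V_A).
At A: distances to the source charges are 0.210 m, 0.323 m, 1.50 m; V_A = Σ kqᵢ/rᵢ = 172 V.
At B: distances to the source charges are 1.86 m, 1.74 m, 0.567 m; V_B = Σ kqᵢ/rᵢ = 143 V.
ΔV = V_B − V_A = -28.6 V.
W_ext = qΔV = (-7.13×10⁻⁹ C)(-28.6 V) = 2.04×10⁻⁷ J.

2.04×10⁻⁷ J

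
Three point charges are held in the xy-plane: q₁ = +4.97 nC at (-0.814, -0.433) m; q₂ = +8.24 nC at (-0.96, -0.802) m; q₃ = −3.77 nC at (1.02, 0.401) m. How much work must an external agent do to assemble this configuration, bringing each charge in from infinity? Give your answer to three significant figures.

The work to assemble the configuration equals its total potential energy, U = Σ kqᵢqⱼ/rᵢⱼ over all pairs.
Pair separations: r₁₂ = 0.397 m, r₁₃ = 2.01 m, r₂₃ = 2.32 m.
U = (9.28×10⁻⁷) + (-8.36×10⁻⁸) + (-1.21×10⁻⁷) = 7.24×10⁻⁷ J.

7.24×10⁻⁷ J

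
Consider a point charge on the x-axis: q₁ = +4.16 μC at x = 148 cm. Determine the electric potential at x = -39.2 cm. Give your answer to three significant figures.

The total potential is the scalar sum of each charge's contribution, V = Σ kqᵢ/rᵢ.
V = k[(4.16×10⁻⁶)/(1.87)] = 2.00×10⁴ V.

2.00×10⁴ V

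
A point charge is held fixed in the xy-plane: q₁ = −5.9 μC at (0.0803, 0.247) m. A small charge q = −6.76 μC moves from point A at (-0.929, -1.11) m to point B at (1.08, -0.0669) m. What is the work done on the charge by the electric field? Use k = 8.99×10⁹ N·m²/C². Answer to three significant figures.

-0.130 J

The work done by the electric force is W_field = −ΔU = −q(V_B − V_A) = q(V_A − V_B).
At A: distance to the source charge is 1.69 m; V_A = kq₁/r = -3.14×10⁴ V.
At B: distance to the source charge is 1.05 m; V_B = kq₁/r = -5.06×10⁴ V.
ΔV = V_B − V_A = -1.93×10⁴ V.
W_field = −qΔV = −(-6.76×10⁻⁶ C)(-1.93×10⁴ V) = -0.130 J.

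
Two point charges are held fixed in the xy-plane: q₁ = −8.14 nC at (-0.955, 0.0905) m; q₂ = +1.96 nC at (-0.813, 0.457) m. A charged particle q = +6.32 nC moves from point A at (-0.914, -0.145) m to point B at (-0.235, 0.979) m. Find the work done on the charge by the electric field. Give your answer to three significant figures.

-1.49×10⁻⁶ J

The work done by the electric force is W_field = −ΔU = −q(V_B − V_A) = q(V_A − V_B).
At A: distances to the source charges are 0.239 m, 0.610 m; V_A = Σ kqᵢ/rᵢ = -277 V.
At B: distances to the source charges are 1.14 m, 0.779 m; V_B = Σ kqᵢ/rᵢ = -41.4 V.
ΔV = V_B − V_A = 236 V.
W_field = −qΔV = −(6.32×10⁻⁹ C)(236 V) = -1.49×10⁻⁶ J.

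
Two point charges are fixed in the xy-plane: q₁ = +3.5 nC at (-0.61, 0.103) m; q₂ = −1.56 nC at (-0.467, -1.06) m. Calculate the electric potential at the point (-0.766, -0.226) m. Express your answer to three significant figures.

Electric potential is a scalar, so the contributions from each charge add algebraically: V = Σ kqᵢ/rᵢ.
Distances from the field point to each charge: r₁ = 0.364 m, r₂ = 0.886 m.
V = k[(3.50×10⁻⁹)/(0.364) + (-1.56×10⁻⁹)/(0.886)] = 70.6 V.

70.6 V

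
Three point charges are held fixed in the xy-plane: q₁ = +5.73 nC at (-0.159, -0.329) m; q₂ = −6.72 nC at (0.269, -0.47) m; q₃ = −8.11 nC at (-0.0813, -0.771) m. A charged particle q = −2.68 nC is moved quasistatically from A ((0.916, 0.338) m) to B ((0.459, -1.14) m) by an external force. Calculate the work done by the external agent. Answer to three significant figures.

For quasistatic motion the external work equals the change in potential energy: W_ext = qΔV = q(V_B − V_A).
At A: distances to the source charges are 1.27 m, 1.04 m, 1.49 m; V_A = Σ kqᵢ/rᵢ = -66.5 V.
At B: distances to the source charges are 1.02 m, 0.696 m, 0.654 m; V_B = Σ kqᵢ/rᵢ = -148 V.
ΔV = V_B − V_A = -81.1 V.
W_ext = qΔV = (-2.68×10⁻⁹ C)(-81.1 V) = 2.17×10⁻⁷ J.

2.17×10⁻⁷ J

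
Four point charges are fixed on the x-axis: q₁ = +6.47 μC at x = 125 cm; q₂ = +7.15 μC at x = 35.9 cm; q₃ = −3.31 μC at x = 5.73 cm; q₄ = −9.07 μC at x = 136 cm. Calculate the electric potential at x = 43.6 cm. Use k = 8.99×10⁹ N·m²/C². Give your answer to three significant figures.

7.39×10⁵ V

Electric potential is a scalar, so the contributions from each charge add algebraically: V = Σ kqᵢ/rᵢ.
Distances from the field point to each charge: r₁ = 0.814 m, r₂ = 0.0770 m, r₃ = 0.379 m, r₄ = 0.924 m.
V = k[(6.47×10⁻⁶)/(0.814) + (7.15×10⁻⁶)/(0.0770) + (-3.31×10⁻⁶)/(0.379) + (-9.07×10⁻⁶)/(0.924)] = 7.39×10⁵ V.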